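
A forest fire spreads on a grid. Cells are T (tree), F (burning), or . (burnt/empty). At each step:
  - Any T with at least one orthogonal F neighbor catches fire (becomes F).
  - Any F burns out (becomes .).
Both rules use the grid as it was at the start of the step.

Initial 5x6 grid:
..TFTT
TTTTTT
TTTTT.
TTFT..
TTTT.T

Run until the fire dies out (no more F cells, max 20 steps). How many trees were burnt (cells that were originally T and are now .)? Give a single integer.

Answer: 21

Derivation:
Step 1: +7 fires, +2 burnt (F count now 7)
Step 2: +8 fires, +7 burnt (F count now 8)
Step 3: +5 fires, +8 burnt (F count now 5)
Step 4: +1 fires, +5 burnt (F count now 1)
Step 5: +0 fires, +1 burnt (F count now 0)
Fire out after step 5
Initially T: 22, now '.': 29
Total burnt (originally-T cells now '.'): 21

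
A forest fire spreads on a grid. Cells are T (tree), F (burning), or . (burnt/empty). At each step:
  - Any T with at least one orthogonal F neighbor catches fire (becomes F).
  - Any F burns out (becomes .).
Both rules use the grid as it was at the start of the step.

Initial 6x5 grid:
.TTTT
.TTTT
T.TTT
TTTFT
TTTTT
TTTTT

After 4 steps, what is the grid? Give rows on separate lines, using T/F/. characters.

Step 1: 4 trees catch fire, 1 burn out
  .TTTT
  .TTTT
  T.TFT
  TTF.F
  TTTFT
  TTTTT
Step 2: 7 trees catch fire, 4 burn out
  .TTTT
  .TTFT
  T.F.F
  TF...
  TTF.F
  TTTFT
Step 3: 7 trees catch fire, 7 burn out
  .TTFT
  .TF.F
  T....
  F....
  TF...
  TTF.F
Step 4: 6 trees catch fire, 7 burn out
  .TF.F
  .F...
  F....
  .....
  F....
  TF...

.TF.F
.F...
F....
.....
F....
TF...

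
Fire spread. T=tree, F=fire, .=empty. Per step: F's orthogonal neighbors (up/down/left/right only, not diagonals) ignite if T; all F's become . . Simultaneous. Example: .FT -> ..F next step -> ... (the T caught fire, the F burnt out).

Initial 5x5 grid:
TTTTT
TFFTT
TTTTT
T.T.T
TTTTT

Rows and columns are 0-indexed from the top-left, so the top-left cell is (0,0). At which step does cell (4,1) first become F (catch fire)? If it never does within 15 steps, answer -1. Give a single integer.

Step 1: cell (4,1)='T' (+6 fires, +2 burnt)
Step 2: cell (4,1)='T' (+6 fires, +6 burnt)
Step 3: cell (4,1)='T' (+4 fires, +6 burnt)
Step 4: cell (4,1)='F' (+4 fires, +4 burnt)
  -> target ignites at step 4
Step 5: cell (4,1)='.' (+1 fires, +4 burnt)
Step 6: cell (4,1)='.' (+0 fires, +1 burnt)
  fire out at step 6

4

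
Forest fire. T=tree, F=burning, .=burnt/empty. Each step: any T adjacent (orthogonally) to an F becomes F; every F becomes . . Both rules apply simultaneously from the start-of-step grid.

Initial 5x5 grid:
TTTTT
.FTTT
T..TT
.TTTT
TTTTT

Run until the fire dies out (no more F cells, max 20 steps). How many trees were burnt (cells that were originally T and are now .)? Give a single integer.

Answer: 19

Derivation:
Step 1: +2 fires, +1 burnt (F count now 2)
Step 2: +3 fires, +2 burnt (F count now 3)
Step 3: +3 fires, +3 burnt (F count now 3)
Step 4: +3 fires, +3 burnt (F count now 3)
Step 5: +3 fires, +3 burnt (F count now 3)
Step 6: +3 fires, +3 burnt (F count now 3)
Step 7: +1 fires, +3 burnt (F count now 1)
Step 8: +1 fires, +1 burnt (F count now 1)
Step 9: +0 fires, +1 burnt (F count now 0)
Fire out after step 9
Initially T: 20, now '.': 24
Total burnt (originally-T cells now '.'): 19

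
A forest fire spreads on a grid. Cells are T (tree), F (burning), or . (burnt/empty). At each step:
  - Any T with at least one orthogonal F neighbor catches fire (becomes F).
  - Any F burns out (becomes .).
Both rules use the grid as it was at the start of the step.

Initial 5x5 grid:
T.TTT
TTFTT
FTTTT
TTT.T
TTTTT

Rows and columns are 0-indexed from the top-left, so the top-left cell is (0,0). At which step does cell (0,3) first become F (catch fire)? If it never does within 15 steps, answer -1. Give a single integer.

Step 1: cell (0,3)='T' (+7 fires, +2 burnt)
Step 2: cell (0,3)='F' (+7 fires, +7 burnt)
  -> target ignites at step 2
Step 3: cell (0,3)='.' (+4 fires, +7 burnt)
Step 4: cell (0,3)='.' (+2 fires, +4 burnt)
Step 5: cell (0,3)='.' (+1 fires, +2 burnt)
Step 6: cell (0,3)='.' (+0 fires, +1 burnt)
  fire out at step 6

2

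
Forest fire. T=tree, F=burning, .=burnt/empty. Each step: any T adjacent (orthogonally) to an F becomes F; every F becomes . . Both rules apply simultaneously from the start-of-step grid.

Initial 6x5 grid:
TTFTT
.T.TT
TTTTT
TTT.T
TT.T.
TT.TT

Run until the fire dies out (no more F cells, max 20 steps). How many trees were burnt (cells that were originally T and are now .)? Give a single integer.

Answer: 20

Derivation:
Step 1: +2 fires, +1 burnt (F count now 2)
Step 2: +4 fires, +2 burnt (F count now 4)
Step 3: +3 fires, +4 burnt (F count now 3)
Step 4: +4 fires, +3 burnt (F count now 4)
Step 5: +4 fires, +4 burnt (F count now 4)
Step 6: +2 fires, +4 burnt (F count now 2)
Step 7: +1 fires, +2 burnt (F count now 1)
Step 8: +0 fires, +1 burnt (F count now 0)
Fire out after step 8
Initially T: 23, now '.': 27
Total burnt (originally-T cells now '.'): 20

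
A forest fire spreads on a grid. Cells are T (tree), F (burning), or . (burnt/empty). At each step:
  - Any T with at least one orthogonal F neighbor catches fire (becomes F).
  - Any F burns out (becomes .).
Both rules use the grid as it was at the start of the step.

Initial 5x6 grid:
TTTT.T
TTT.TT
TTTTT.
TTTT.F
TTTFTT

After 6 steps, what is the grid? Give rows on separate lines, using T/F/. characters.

Step 1: 4 trees catch fire, 2 burn out
  TTTT.T
  TTT.TT
  TTTTT.
  TTTF..
  TTF.FF
Step 2: 3 trees catch fire, 4 burn out
  TTTT.T
  TTT.TT
  TTTFT.
  TTF...
  TF....
Step 3: 4 trees catch fire, 3 burn out
  TTTT.T
  TTT.TT
  TTF.F.
  TF....
  F.....
Step 4: 4 trees catch fire, 4 burn out
  TTTT.T
  TTF.FT
  TF....
  F.....
  ......
Step 5: 4 trees catch fire, 4 burn out
  TTFT.T
  TF...F
  F.....
  ......
  ......
Step 6: 4 trees catch fire, 4 burn out
  TF.F.F
  F.....
  ......
  ......
  ......

TF.F.F
F.....
......
......
......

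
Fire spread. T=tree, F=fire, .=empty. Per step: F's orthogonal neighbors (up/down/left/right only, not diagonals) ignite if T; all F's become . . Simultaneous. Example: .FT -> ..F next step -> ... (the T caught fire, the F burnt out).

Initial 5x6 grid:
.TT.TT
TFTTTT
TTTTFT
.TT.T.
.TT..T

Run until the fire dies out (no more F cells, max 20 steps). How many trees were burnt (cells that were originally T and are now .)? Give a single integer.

Answer: 19

Derivation:
Step 1: +8 fires, +2 burnt (F count now 8)
Step 2: +7 fires, +8 burnt (F count now 7)
Step 3: +3 fires, +7 burnt (F count now 3)
Step 4: +1 fires, +3 burnt (F count now 1)
Step 5: +0 fires, +1 burnt (F count now 0)
Fire out after step 5
Initially T: 20, now '.': 29
Total burnt (originally-T cells now '.'): 19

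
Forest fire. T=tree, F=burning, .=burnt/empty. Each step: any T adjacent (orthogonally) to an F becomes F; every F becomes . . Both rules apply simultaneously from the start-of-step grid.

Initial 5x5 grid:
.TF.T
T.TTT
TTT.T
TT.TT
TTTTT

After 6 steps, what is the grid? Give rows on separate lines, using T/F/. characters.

Step 1: 2 trees catch fire, 1 burn out
  .F..T
  T.FTT
  TTT.T
  TT.TT
  TTTTT
Step 2: 2 trees catch fire, 2 burn out
  ....T
  T..FT
  TTF.T
  TT.TT
  TTTTT
Step 3: 2 trees catch fire, 2 burn out
  ....T
  T...F
  TF..T
  TT.TT
  TTTTT
Step 4: 4 trees catch fire, 2 burn out
  ....F
  T....
  F...F
  TF.TT
  TTTTT
Step 5: 4 trees catch fire, 4 burn out
  .....
  F....
  .....
  F..TF
  TFTTT
Step 6: 4 trees catch fire, 4 burn out
  .....
  .....
  .....
  ...F.
  F.FTF

.....
.....
.....
...F.
F.FTF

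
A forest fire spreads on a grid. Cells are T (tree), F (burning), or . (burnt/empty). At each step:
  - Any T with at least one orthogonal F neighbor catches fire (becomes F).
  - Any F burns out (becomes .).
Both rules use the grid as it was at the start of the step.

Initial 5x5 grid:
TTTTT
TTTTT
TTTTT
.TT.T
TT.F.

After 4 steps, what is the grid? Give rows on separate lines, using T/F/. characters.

Step 1: 0 trees catch fire, 1 burn out
  TTTTT
  TTTTT
  TTTTT
  .TT.T
  TT...
Step 2: 0 trees catch fire, 0 burn out
  TTTTT
  TTTTT
  TTTTT
  .TT.T
  TT...
Step 3: 0 trees catch fire, 0 burn out
  TTTTT
  TTTTT
  TTTTT
  .TT.T
  TT...
Step 4: 0 trees catch fire, 0 burn out
  TTTTT
  TTTTT
  TTTTT
  .TT.T
  TT...

TTTTT
TTTTT
TTTTT
.TT.T
TT...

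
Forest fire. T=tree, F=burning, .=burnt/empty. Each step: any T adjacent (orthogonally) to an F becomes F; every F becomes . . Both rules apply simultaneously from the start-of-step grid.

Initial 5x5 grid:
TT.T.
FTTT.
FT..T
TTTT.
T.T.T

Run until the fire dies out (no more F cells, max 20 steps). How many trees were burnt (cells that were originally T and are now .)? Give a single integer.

Answer: 13

Derivation:
Step 1: +4 fires, +2 burnt (F count now 4)
Step 2: +4 fires, +4 burnt (F count now 4)
Step 3: +2 fires, +4 burnt (F count now 2)
Step 4: +3 fires, +2 burnt (F count now 3)
Step 5: +0 fires, +3 burnt (F count now 0)
Fire out after step 5
Initially T: 15, now '.': 23
Total burnt (originally-T cells now '.'): 13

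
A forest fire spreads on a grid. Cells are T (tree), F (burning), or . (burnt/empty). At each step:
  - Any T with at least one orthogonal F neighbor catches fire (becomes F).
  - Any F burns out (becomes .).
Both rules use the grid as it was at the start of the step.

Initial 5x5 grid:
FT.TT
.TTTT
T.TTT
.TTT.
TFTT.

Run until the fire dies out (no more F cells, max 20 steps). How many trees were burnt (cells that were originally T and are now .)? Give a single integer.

Step 1: +4 fires, +2 burnt (F count now 4)
Step 2: +3 fires, +4 burnt (F count now 3)
Step 3: +3 fires, +3 burnt (F count now 3)
Step 4: +2 fires, +3 burnt (F count now 2)
Step 5: +3 fires, +2 burnt (F count now 3)
Step 6: +1 fires, +3 burnt (F count now 1)
Step 7: +0 fires, +1 burnt (F count now 0)
Fire out after step 7
Initially T: 17, now '.': 24
Total burnt (originally-T cells now '.'): 16

Answer: 16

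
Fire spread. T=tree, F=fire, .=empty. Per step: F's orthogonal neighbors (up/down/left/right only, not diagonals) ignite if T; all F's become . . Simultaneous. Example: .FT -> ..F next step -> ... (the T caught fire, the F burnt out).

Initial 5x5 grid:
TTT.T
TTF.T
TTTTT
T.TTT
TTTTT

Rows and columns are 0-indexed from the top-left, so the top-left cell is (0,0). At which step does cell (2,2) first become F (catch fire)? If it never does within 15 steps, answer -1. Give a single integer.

Step 1: cell (2,2)='F' (+3 fires, +1 burnt)
  -> target ignites at step 1
Step 2: cell (2,2)='.' (+5 fires, +3 burnt)
Step 3: cell (2,2)='.' (+5 fires, +5 burnt)
Step 4: cell (2,2)='.' (+5 fires, +5 burnt)
Step 5: cell (2,2)='.' (+3 fires, +5 burnt)
Step 6: cell (2,2)='.' (+0 fires, +3 burnt)
  fire out at step 6

1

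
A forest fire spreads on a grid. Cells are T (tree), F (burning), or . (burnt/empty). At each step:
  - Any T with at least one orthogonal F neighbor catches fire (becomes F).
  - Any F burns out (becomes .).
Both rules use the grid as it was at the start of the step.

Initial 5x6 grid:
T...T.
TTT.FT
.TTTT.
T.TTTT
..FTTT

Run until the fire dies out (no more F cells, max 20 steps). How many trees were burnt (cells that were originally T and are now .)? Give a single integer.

Step 1: +5 fires, +2 burnt (F count now 5)
Step 2: +5 fires, +5 burnt (F count now 5)
Step 3: +4 fires, +5 burnt (F count now 4)
Step 4: +1 fires, +4 burnt (F count now 1)
Step 5: +1 fires, +1 burnt (F count now 1)
Step 6: +1 fires, +1 burnt (F count now 1)
Step 7: +0 fires, +1 burnt (F count now 0)
Fire out after step 7
Initially T: 18, now '.': 29
Total burnt (originally-T cells now '.'): 17

Answer: 17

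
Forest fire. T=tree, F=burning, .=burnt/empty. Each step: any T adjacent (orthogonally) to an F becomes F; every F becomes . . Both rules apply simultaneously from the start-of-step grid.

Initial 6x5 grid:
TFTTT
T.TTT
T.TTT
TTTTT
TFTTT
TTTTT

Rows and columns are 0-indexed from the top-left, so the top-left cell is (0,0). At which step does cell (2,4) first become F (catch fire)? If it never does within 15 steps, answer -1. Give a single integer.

Step 1: cell (2,4)='T' (+6 fires, +2 burnt)
Step 2: cell (2,4)='T' (+8 fires, +6 burnt)
Step 3: cell (2,4)='T' (+7 fires, +8 burnt)
Step 4: cell (2,4)='T' (+4 fires, +7 burnt)
Step 5: cell (2,4)='F' (+1 fires, +4 burnt)
  -> target ignites at step 5
Step 6: cell (2,4)='.' (+0 fires, +1 burnt)
  fire out at step 6

5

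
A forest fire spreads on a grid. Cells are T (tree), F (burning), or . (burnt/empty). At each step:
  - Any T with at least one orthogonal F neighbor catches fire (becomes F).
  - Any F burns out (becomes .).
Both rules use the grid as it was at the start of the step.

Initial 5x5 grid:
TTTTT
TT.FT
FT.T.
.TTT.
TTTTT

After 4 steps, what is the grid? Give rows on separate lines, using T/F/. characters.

Step 1: 5 trees catch fire, 2 burn out
  TTTFT
  FT..F
  .F.F.
  .TTT.
  TTTTT
Step 2: 6 trees catch fire, 5 burn out
  FTF.F
  .F...
  .....
  .FTF.
  TTTTT
Step 3: 4 trees catch fire, 6 burn out
  .F...
  .....
  .....
  ..F..
  TFTFT
Step 4: 3 trees catch fire, 4 burn out
  .....
  .....
  .....
  .....
  F.F.F

.....
.....
.....
.....
F.F.F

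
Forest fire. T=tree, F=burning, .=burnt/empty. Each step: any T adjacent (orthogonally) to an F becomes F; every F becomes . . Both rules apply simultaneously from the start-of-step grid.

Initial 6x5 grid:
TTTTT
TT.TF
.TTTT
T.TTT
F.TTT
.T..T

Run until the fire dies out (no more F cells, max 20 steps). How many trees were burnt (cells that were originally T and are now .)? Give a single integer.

Answer: 20

Derivation:
Step 1: +4 fires, +2 burnt (F count now 4)
Step 2: +3 fires, +4 burnt (F count now 3)
Step 3: +4 fires, +3 burnt (F count now 4)
Step 4: +5 fires, +4 burnt (F count now 5)
Step 5: +3 fires, +5 burnt (F count now 3)
Step 6: +1 fires, +3 burnt (F count now 1)
Step 7: +0 fires, +1 burnt (F count now 0)
Fire out after step 7
Initially T: 21, now '.': 29
Total burnt (originally-T cells now '.'): 20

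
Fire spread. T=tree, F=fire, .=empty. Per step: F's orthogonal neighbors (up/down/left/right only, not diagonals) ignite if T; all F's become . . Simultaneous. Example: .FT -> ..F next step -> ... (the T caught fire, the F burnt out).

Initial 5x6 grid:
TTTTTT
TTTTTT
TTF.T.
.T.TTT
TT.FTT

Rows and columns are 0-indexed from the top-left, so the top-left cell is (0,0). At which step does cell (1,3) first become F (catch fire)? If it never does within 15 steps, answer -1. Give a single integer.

Step 1: cell (1,3)='T' (+4 fires, +2 burnt)
Step 2: cell (1,3)='F' (+7 fires, +4 burnt)
  -> target ignites at step 2
Step 3: cell (1,3)='.' (+7 fires, +7 burnt)
Step 4: cell (1,3)='.' (+4 fires, +7 burnt)
Step 5: cell (1,3)='.' (+1 fires, +4 burnt)
Step 6: cell (1,3)='.' (+0 fires, +1 burnt)
  fire out at step 6

2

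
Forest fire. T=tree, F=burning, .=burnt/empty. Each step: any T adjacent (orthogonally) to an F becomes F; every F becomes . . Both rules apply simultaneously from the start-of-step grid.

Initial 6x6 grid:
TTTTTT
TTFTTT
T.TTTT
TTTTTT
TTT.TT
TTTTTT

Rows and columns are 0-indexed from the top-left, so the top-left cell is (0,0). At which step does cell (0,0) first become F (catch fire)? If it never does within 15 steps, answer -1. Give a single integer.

Step 1: cell (0,0)='T' (+4 fires, +1 burnt)
Step 2: cell (0,0)='T' (+6 fires, +4 burnt)
Step 3: cell (0,0)='F' (+8 fires, +6 burnt)
  -> target ignites at step 3
Step 4: cell (0,0)='.' (+6 fires, +8 burnt)
Step 5: cell (0,0)='.' (+5 fires, +6 burnt)
Step 6: cell (0,0)='.' (+3 fires, +5 burnt)
Step 7: cell (0,0)='.' (+1 fires, +3 burnt)
Step 8: cell (0,0)='.' (+0 fires, +1 burnt)
  fire out at step 8

3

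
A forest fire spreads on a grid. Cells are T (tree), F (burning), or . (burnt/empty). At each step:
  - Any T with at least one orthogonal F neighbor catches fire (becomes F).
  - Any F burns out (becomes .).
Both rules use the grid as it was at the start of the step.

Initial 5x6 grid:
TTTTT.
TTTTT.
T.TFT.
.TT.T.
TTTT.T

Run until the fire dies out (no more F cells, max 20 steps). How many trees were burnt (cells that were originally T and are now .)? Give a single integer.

Answer: 20

Derivation:
Step 1: +3 fires, +1 burnt (F count now 3)
Step 2: +5 fires, +3 burnt (F count now 5)
Step 3: +5 fires, +5 burnt (F count now 5)
Step 4: +4 fires, +5 burnt (F count now 4)
Step 5: +3 fires, +4 burnt (F count now 3)
Step 6: +0 fires, +3 burnt (F count now 0)
Fire out after step 6
Initially T: 21, now '.': 29
Total burnt (originally-T cells now '.'): 20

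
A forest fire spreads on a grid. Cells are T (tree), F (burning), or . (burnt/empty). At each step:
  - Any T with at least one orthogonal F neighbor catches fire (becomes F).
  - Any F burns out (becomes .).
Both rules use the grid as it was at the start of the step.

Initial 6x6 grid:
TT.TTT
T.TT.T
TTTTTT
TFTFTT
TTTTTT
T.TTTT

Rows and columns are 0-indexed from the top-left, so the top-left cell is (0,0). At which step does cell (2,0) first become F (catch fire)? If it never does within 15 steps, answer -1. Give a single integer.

Step 1: cell (2,0)='T' (+7 fires, +2 burnt)
Step 2: cell (2,0)='F' (+9 fires, +7 burnt)
  -> target ignites at step 2
Step 3: cell (2,0)='.' (+8 fires, +9 burnt)
Step 4: cell (2,0)='.' (+4 fires, +8 burnt)
Step 5: cell (2,0)='.' (+2 fires, +4 burnt)
Step 6: cell (2,0)='.' (+0 fires, +2 burnt)
  fire out at step 6

2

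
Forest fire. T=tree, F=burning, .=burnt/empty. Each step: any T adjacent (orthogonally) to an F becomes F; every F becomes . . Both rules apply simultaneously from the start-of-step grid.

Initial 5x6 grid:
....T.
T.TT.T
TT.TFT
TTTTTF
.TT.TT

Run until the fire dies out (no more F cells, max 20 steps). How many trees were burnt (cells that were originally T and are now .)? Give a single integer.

Answer: 17

Derivation:
Step 1: +4 fires, +2 burnt (F count now 4)
Step 2: +4 fires, +4 burnt (F count now 4)
Step 3: +2 fires, +4 burnt (F count now 2)
Step 4: +2 fires, +2 burnt (F count now 2)
Step 5: +3 fires, +2 burnt (F count now 3)
Step 6: +1 fires, +3 burnt (F count now 1)
Step 7: +1 fires, +1 burnt (F count now 1)
Step 8: +0 fires, +1 burnt (F count now 0)
Fire out after step 8
Initially T: 18, now '.': 29
Total burnt (originally-T cells now '.'): 17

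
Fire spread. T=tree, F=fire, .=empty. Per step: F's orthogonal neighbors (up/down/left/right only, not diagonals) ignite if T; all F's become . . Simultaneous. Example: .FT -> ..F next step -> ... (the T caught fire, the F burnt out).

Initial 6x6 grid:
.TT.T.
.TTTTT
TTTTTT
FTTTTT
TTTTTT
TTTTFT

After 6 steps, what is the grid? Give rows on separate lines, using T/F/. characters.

Step 1: 6 trees catch fire, 2 burn out
  .TT.T.
  .TTTTT
  FTTTTT
  .FTTTT
  FTTTFT
  TTTF.F
Step 2: 8 trees catch fire, 6 burn out
  .TT.T.
  .TTTTT
  .FTTTT
  ..FTFT
  .FTF.F
  FTF...
Step 3: 7 trees catch fire, 8 burn out
  .TT.T.
  .FTTTT
  ..FTFT
  ...F.F
  ..F...
  .F....
Step 4: 5 trees catch fire, 7 burn out
  .FT.T.
  ..FTFT
  ...F.F
  ......
  ......
  ......
Step 5: 4 trees catch fire, 5 burn out
  ..F.F.
  ...F.F
  ......
  ......
  ......
  ......
Step 6: 0 trees catch fire, 4 burn out
  ......
  ......
  ......
  ......
  ......
  ......

......
......
......
......
......
......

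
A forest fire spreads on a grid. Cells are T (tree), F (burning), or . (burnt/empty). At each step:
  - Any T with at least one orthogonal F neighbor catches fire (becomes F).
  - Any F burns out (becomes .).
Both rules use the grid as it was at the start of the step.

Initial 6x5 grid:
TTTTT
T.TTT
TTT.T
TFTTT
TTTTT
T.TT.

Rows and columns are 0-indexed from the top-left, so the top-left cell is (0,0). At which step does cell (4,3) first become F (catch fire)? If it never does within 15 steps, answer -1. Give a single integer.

Step 1: cell (4,3)='T' (+4 fires, +1 burnt)
Step 2: cell (4,3)='T' (+5 fires, +4 burnt)
Step 3: cell (4,3)='F' (+6 fires, +5 burnt)
  -> target ignites at step 3
Step 4: cell (4,3)='.' (+6 fires, +6 burnt)
Step 5: cell (4,3)='.' (+3 fires, +6 burnt)
Step 6: cell (4,3)='.' (+1 fires, +3 burnt)
Step 7: cell (4,3)='.' (+0 fires, +1 burnt)
  fire out at step 7

3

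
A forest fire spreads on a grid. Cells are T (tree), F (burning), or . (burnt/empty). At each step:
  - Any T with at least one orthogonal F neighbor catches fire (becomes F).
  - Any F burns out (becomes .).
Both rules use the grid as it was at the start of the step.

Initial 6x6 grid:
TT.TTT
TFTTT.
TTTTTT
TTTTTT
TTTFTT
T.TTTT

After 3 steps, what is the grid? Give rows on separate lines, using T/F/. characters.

Step 1: 8 trees catch fire, 2 burn out
  TF.TTT
  F.FTT.
  TFTTTT
  TTTFTT
  TTF.FT
  T.TFTT
Step 2: 12 trees catch fire, 8 burn out
  F..TTT
  ...FT.
  F.FFTT
  TFF.FT
  TF...F
  T.F.FT
Step 3: 7 trees catch fire, 12 burn out
  ...FTT
  ....F.
  ....FT
  F....F
  F.....
  T....F

...FTT
....F.
....FT
F....F
F.....
T....F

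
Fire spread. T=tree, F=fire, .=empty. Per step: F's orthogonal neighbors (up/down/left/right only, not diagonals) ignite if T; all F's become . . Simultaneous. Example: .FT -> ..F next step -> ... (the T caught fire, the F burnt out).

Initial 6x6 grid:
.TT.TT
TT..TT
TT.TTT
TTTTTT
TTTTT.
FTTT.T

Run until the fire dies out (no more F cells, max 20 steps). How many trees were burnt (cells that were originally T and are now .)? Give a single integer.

Step 1: +2 fires, +1 burnt (F count now 2)
Step 2: +3 fires, +2 burnt (F count now 3)
Step 3: +4 fires, +3 burnt (F count now 4)
Step 4: +4 fires, +4 burnt (F count now 4)
Step 5: +3 fires, +4 burnt (F count now 3)
Step 6: +3 fires, +3 burnt (F count now 3)
Step 7: +3 fires, +3 burnt (F count now 3)
Step 8: +2 fires, +3 burnt (F count now 2)
Step 9: +2 fires, +2 burnt (F count now 2)
Step 10: +1 fires, +2 burnt (F count now 1)
Step 11: +0 fires, +1 burnt (F count now 0)
Fire out after step 11
Initially T: 28, now '.': 35
Total burnt (originally-T cells now '.'): 27

Answer: 27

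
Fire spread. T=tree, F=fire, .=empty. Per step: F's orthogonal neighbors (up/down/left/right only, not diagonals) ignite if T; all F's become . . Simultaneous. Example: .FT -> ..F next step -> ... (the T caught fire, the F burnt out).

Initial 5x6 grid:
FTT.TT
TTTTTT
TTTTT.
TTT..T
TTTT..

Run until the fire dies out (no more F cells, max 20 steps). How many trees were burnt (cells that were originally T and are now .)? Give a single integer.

Answer: 22

Derivation:
Step 1: +2 fires, +1 burnt (F count now 2)
Step 2: +3 fires, +2 burnt (F count now 3)
Step 3: +3 fires, +3 burnt (F count now 3)
Step 4: +4 fires, +3 burnt (F count now 4)
Step 5: +4 fires, +4 burnt (F count now 4)
Step 6: +4 fires, +4 burnt (F count now 4)
Step 7: +2 fires, +4 burnt (F count now 2)
Step 8: +0 fires, +2 burnt (F count now 0)
Fire out after step 8
Initially T: 23, now '.': 29
Total burnt (originally-T cells now '.'): 22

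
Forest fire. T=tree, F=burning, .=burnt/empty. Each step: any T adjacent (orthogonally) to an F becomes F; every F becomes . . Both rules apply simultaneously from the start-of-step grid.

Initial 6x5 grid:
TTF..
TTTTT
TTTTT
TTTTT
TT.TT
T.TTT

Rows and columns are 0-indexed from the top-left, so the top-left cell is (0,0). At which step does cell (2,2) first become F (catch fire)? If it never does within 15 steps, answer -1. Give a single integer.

Step 1: cell (2,2)='T' (+2 fires, +1 burnt)
Step 2: cell (2,2)='F' (+4 fires, +2 burnt)
  -> target ignites at step 2
Step 3: cell (2,2)='.' (+5 fires, +4 burnt)
Step 4: cell (2,2)='.' (+4 fires, +5 burnt)
Step 5: cell (2,2)='.' (+4 fires, +4 burnt)
Step 6: cell (2,2)='.' (+3 fires, +4 burnt)
Step 7: cell (2,2)='.' (+3 fires, +3 burnt)
Step 8: cell (2,2)='.' (+0 fires, +3 burnt)
  fire out at step 8

2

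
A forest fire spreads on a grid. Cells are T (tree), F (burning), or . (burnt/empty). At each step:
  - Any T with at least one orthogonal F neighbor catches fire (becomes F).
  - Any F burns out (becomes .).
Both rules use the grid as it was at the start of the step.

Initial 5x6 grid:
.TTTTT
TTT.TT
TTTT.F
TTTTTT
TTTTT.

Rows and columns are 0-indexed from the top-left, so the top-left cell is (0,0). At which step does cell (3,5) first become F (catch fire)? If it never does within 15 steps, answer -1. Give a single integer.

Step 1: cell (3,5)='F' (+2 fires, +1 burnt)
  -> target ignites at step 1
Step 2: cell (3,5)='.' (+3 fires, +2 burnt)
Step 3: cell (3,5)='.' (+3 fires, +3 burnt)
Step 4: cell (3,5)='.' (+4 fires, +3 burnt)
Step 5: cell (3,5)='.' (+4 fires, +4 burnt)
Step 6: cell (3,5)='.' (+5 fires, +4 burnt)
Step 7: cell (3,5)='.' (+3 fires, +5 burnt)
Step 8: cell (3,5)='.' (+1 fires, +3 burnt)
Step 9: cell (3,5)='.' (+0 fires, +1 burnt)
  fire out at step 9

1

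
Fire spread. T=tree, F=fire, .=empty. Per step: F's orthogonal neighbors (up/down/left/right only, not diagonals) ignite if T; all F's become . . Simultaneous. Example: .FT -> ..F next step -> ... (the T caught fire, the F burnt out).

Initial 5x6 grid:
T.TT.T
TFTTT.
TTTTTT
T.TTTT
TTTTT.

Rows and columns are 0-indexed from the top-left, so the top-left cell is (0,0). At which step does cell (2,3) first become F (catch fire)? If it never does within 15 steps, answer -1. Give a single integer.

Step 1: cell (2,3)='T' (+3 fires, +1 burnt)
Step 2: cell (2,3)='T' (+5 fires, +3 burnt)
Step 3: cell (2,3)='F' (+5 fires, +5 burnt)
  -> target ignites at step 3
Step 4: cell (2,3)='.' (+4 fires, +5 burnt)
Step 5: cell (2,3)='.' (+4 fires, +4 burnt)
Step 6: cell (2,3)='.' (+2 fires, +4 burnt)
Step 7: cell (2,3)='.' (+0 fires, +2 burnt)
  fire out at step 7

3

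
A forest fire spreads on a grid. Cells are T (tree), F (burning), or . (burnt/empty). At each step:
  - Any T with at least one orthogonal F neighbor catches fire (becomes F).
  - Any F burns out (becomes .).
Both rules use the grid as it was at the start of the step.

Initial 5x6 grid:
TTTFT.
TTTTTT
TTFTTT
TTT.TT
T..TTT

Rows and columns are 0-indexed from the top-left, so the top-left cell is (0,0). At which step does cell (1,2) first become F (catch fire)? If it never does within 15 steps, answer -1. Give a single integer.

Step 1: cell (1,2)='F' (+7 fires, +2 burnt)
  -> target ignites at step 1
Step 2: cell (1,2)='.' (+6 fires, +7 burnt)
Step 3: cell (1,2)='.' (+6 fires, +6 burnt)
Step 4: cell (1,2)='.' (+3 fires, +6 burnt)
Step 5: cell (1,2)='.' (+2 fires, +3 burnt)
Step 6: cell (1,2)='.' (+0 fires, +2 burnt)
  fire out at step 6

1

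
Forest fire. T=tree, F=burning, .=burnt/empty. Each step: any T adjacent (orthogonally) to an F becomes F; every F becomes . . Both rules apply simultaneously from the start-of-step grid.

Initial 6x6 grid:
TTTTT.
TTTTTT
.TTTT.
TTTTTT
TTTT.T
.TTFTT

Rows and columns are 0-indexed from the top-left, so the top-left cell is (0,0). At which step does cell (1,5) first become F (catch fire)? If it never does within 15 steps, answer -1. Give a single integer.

Step 1: cell (1,5)='T' (+3 fires, +1 burnt)
Step 2: cell (1,5)='T' (+4 fires, +3 burnt)
Step 3: cell (1,5)='T' (+5 fires, +4 burnt)
Step 4: cell (1,5)='T' (+6 fires, +5 burnt)
Step 5: cell (1,5)='T' (+5 fires, +6 burnt)
Step 6: cell (1,5)='F' (+4 fires, +5 burnt)
  -> target ignites at step 6
Step 7: cell (1,5)='.' (+2 fires, +4 burnt)
Step 8: cell (1,5)='.' (+1 fires, +2 burnt)
Step 9: cell (1,5)='.' (+0 fires, +1 burnt)
  fire out at step 9

6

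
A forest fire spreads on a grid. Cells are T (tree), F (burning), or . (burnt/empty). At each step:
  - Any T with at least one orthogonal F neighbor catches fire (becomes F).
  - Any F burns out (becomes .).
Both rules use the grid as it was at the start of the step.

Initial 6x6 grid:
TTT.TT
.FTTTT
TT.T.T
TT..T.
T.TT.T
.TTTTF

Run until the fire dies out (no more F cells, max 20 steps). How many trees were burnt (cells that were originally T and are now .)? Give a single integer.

Answer: 23

Derivation:
Step 1: +5 fires, +2 burnt (F count now 5)
Step 2: +6 fires, +5 burnt (F count now 6)
Step 3: +5 fires, +6 burnt (F count now 5)
Step 4: +5 fires, +5 burnt (F count now 5)
Step 5: +2 fires, +5 burnt (F count now 2)
Step 6: +0 fires, +2 burnt (F count now 0)
Fire out after step 6
Initially T: 24, now '.': 35
Total burnt (originally-T cells now '.'): 23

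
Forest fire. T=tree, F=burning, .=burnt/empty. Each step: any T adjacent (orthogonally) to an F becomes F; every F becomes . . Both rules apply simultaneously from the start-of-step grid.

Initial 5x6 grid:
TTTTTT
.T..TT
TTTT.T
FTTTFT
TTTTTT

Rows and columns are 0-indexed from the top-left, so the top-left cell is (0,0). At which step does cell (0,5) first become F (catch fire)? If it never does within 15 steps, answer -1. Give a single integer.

Step 1: cell (0,5)='T' (+6 fires, +2 burnt)
Step 2: cell (0,5)='T' (+7 fires, +6 burnt)
Step 3: cell (0,5)='T' (+4 fires, +7 burnt)
Step 4: cell (0,5)='F' (+3 fires, +4 burnt)
  -> target ignites at step 4
Step 5: cell (0,5)='.' (+3 fires, +3 burnt)
Step 6: cell (0,5)='.' (+1 fires, +3 burnt)
Step 7: cell (0,5)='.' (+0 fires, +1 burnt)
  fire out at step 7

4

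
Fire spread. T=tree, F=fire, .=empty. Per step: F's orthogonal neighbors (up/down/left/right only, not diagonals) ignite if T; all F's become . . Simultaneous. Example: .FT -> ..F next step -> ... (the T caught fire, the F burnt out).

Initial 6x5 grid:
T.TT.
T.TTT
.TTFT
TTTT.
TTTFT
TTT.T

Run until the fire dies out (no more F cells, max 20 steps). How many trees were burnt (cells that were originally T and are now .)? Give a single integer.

Step 1: +6 fires, +2 burnt (F count now 6)
Step 2: +8 fires, +6 burnt (F count now 8)
Step 3: +4 fires, +8 burnt (F count now 4)
Step 4: +2 fires, +4 burnt (F count now 2)
Step 5: +0 fires, +2 burnt (F count now 0)
Fire out after step 5
Initially T: 22, now '.': 28
Total burnt (originally-T cells now '.'): 20

Answer: 20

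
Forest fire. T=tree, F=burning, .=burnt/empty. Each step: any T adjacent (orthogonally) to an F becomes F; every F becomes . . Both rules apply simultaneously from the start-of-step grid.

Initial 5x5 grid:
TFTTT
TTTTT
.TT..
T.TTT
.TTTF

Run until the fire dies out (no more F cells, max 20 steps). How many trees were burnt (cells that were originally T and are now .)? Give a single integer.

Step 1: +5 fires, +2 burnt (F count now 5)
Step 2: +6 fires, +5 burnt (F count now 6)
Step 3: +5 fires, +6 burnt (F count now 5)
Step 4: +1 fires, +5 burnt (F count now 1)
Step 5: +0 fires, +1 burnt (F count now 0)
Fire out after step 5
Initially T: 18, now '.': 24
Total burnt (originally-T cells now '.'): 17

Answer: 17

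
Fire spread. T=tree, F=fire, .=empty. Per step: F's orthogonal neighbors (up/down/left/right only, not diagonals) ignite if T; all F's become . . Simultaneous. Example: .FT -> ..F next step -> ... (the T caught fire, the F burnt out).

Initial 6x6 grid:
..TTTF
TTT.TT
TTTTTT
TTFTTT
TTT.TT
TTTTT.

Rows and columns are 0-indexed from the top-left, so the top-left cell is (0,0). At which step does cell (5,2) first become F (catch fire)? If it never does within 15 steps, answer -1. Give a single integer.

Step 1: cell (5,2)='T' (+6 fires, +2 burnt)
Step 2: cell (5,2)='F' (+10 fires, +6 burnt)
  -> target ignites at step 2
Step 3: cell (5,2)='.' (+9 fires, +10 burnt)
Step 4: cell (5,2)='.' (+4 fires, +9 burnt)
Step 5: cell (5,2)='.' (+0 fires, +4 burnt)
  fire out at step 5

2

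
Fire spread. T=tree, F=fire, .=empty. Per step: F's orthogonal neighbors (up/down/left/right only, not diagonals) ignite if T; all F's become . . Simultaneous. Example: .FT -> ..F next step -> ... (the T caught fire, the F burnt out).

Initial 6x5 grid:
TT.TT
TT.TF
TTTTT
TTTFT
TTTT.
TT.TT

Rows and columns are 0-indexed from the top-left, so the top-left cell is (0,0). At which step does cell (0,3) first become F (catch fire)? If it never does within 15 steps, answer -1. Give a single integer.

Step 1: cell (0,3)='T' (+7 fires, +2 burnt)
Step 2: cell (0,3)='F' (+5 fires, +7 burnt)
  -> target ignites at step 2
Step 3: cell (0,3)='.' (+4 fires, +5 burnt)
Step 4: cell (0,3)='.' (+4 fires, +4 burnt)
Step 5: cell (0,3)='.' (+3 fires, +4 burnt)
Step 6: cell (0,3)='.' (+1 fires, +3 burnt)
Step 7: cell (0,3)='.' (+0 fires, +1 burnt)
  fire out at step 7

2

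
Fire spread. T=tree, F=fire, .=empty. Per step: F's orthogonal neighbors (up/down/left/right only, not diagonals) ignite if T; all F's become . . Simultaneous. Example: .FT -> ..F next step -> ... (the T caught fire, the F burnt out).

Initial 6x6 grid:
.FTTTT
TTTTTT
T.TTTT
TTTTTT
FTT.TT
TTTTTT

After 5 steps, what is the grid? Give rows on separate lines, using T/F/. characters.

Step 1: 5 trees catch fire, 2 burn out
  ..FTTT
  TFTTTT
  T.TTTT
  FTTTTT
  .FT.TT
  FTTTTT
Step 2: 7 trees catch fire, 5 burn out
  ...FTT
  F.FTTT
  F.TTTT
  .FTTTT
  ..F.TT
  .FTTTT
Step 3: 5 trees catch fire, 7 burn out
  ....FT
  ...FTT
  ..FTTT
  ..FTTT
  ....TT
  ..FTTT
Step 4: 5 trees catch fire, 5 burn out
  .....F
  ....FT
  ...FTT
  ...FTT
  ....TT
  ...FTT
Step 5: 4 trees catch fire, 5 burn out
  ......
  .....F
  ....FT
  ....FT
  ....TT
  ....FT

......
.....F
....FT
....FT
....TT
....FT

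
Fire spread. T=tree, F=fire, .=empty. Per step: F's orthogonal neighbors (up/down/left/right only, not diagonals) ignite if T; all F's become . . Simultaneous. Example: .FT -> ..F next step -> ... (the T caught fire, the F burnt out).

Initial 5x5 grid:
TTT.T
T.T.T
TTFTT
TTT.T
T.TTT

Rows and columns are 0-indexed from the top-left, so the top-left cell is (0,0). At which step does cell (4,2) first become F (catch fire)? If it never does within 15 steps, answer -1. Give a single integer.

Step 1: cell (4,2)='T' (+4 fires, +1 burnt)
Step 2: cell (4,2)='F' (+5 fires, +4 burnt)
  -> target ignites at step 2
Step 3: cell (4,2)='.' (+6 fires, +5 burnt)
Step 4: cell (4,2)='.' (+4 fires, +6 burnt)
Step 5: cell (4,2)='.' (+0 fires, +4 burnt)
  fire out at step 5

2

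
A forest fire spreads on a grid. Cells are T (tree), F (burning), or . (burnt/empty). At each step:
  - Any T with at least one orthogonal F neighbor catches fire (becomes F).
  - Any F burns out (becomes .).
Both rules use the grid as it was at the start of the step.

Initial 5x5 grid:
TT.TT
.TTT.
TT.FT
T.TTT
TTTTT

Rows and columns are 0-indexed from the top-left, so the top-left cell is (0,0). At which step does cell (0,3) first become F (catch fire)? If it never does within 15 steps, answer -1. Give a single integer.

Step 1: cell (0,3)='T' (+3 fires, +1 burnt)
Step 2: cell (0,3)='F' (+5 fires, +3 burnt)
  -> target ignites at step 2
Step 3: cell (0,3)='.' (+4 fires, +5 burnt)
Step 4: cell (0,3)='.' (+3 fires, +4 burnt)
Step 5: cell (0,3)='.' (+3 fires, +3 burnt)
Step 6: cell (0,3)='.' (+1 fires, +3 burnt)
Step 7: cell (0,3)='.' (+0 fires, +1 burnt)
  fire out at step 7

2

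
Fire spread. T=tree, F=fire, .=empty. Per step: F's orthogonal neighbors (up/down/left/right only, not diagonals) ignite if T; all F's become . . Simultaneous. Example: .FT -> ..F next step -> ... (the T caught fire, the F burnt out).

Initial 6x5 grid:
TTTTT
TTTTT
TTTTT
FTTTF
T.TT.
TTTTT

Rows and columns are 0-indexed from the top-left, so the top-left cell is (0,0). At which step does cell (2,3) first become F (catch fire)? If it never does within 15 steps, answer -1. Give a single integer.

Step 1: cell (2,3)='T' (+5 fires, +2 burnt)
Step 2: cell (2,3)='F' (+7 fires, +5 burnt)
  -> target ignites at step 2
Step 3: cell (2,3)='.' (+8 fires, +7 burnt)
Step 4: cell (2,3)='.' (+5 fires, +8 burnt)
Step 5: cell (2,3)='.' (+1 fires, +5 burnt)
Step 6: cell (2,3)='.' (+0 fires, +1 burnt)
  fire out at step 6

2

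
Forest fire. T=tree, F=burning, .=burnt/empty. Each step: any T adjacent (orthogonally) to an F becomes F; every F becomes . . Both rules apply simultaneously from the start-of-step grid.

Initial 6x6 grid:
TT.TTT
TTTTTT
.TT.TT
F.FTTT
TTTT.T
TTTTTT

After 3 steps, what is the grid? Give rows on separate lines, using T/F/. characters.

Step 1: 4 trees catch fire, 2 burn out
  TT.TTT
  TTTTTT
  .TF.TT
  ...FTT
  FTFT.T
  TTTTTT
Step 2: 7 trees catch fire, 4 burn out
  TT.TTT
  TTFTTT
  .F..TT
  ....FT
  .F.F.T
  FTFTTT
Step 3: 6 trees catch fire, 7 burn out
  TT.TTT
  TF.FTT
  ....FT
  .....F
  .....T
  .F.FTT

TT.TTT
TF.FTT
....FT
.....F
.....T
.F.FTT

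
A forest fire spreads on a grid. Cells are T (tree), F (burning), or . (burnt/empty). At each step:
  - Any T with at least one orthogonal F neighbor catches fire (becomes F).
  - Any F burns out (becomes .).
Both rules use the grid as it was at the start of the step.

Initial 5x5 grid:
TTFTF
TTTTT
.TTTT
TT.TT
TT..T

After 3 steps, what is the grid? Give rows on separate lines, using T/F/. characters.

Step 1: 4 trees catch fire, 2 burn out
  TF.F.
  TTFTF
  .TTTT
  TT.TT
  TT..T
Step 2: 5 trees catch fire, 4 burn out
  F....
  TF.F.
  .TFTF
  TT.TT
  TT..T
Step 3: 4 trees catch fire, 5 burn out
  .....
  F....
  .F.F.
  TT.TF
  TT..T

.....
F....
.F.F.
TT.TF
TT..T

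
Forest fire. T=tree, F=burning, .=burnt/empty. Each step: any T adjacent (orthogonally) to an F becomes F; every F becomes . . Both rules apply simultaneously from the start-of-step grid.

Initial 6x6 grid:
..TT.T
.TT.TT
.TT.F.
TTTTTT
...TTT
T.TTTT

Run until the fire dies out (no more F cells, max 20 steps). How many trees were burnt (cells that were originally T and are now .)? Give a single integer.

Answer: 22

Derivation:
Step 1: +2 fires, +1 burnt (F count now 2)
Step 2: +4 fires, +2 burnt (F count now 4)
Step 3: +5 fires, +4 burnt (F count now 5)
Step 4: +4 fires, +5 burnt (F count now 4)
Step 5: +4 fires, +4 burnt (F count now 4)
Step 6: +2 fires, +4 burnt (F count now 2)
Step 7: +1 fires, +2 burnt (F count now 1)
Step 8: +0 fires, +1 burnt (F count now 0)
Fire out after step 8
Initially T: 23, now '.': 35
Total burnt (originally-T cells now '.'): 22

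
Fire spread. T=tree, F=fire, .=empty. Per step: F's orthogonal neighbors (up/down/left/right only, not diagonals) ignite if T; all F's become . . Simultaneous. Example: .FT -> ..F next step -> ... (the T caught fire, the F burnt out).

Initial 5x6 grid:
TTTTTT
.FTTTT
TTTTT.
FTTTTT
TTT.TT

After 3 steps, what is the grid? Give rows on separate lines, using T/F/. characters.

Step 1: 6 trees catch fire, 2 burn out
  TFTTTT
  ..FTTT
  FFTTT.
  .FTTTT
  FTT.TT
Step 2: 6 trees catch fire, 6 burn out
  F.FTTT
  ...FTT
  ..FTT.
  ..FTTT
  .FT.TT
Step 3: 5 trees catch fire, 6 burn out
  ...FTT
  ....FT
  ...FT.
  ...FTT
  ..F.TT

...FTT
....FT
...FT.
...FTT
..F.TT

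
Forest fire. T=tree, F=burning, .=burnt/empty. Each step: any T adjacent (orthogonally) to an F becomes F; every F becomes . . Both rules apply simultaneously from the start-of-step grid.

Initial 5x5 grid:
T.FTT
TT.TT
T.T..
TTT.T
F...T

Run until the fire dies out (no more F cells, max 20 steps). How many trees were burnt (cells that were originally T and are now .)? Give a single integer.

Answer: 12

Derivation:
Step 1: +2 fires, +2 burnt (F count now 2)
Step 2: +4 fires, +2 burnt (F count now 4)
Step 3: +3 fires, +4 burnt (F count now 3)
Step 4: +3 fires, +3 burnt (F count now 3)
Step 5: +0 fires, +3 burnt (F count now 0)
Fire out after step 5
Initially T: 14, now '.': 23
Total burnt (originally-T cells now '.'): 12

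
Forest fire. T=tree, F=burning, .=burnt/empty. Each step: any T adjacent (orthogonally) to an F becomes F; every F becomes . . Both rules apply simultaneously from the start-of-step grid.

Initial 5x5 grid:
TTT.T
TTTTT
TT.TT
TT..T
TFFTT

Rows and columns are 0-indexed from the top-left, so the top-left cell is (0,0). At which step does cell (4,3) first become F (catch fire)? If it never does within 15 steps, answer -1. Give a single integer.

Step 1: cell (4,3)='F' (+3 fires, +2 burnt)
  -> target ignites at step 1
Step 2: cell (4,3)='.' (+3 fires, +3 burnt)
Step 3: cell (4,3)='.' (+3 fires, +3 burnt)
Step 4: cell (4,3)='.' (+4 fires, +3 burnt)
Step 5: cell (4,3)='.' (+5 fires, +4 burnt)
Step 6: cell (4,3)='.' (+1 fires, +5 burnt)
Step 7: cell (4,3)='.' (+0 fires, +1 burnt)
  fire out at step 7

1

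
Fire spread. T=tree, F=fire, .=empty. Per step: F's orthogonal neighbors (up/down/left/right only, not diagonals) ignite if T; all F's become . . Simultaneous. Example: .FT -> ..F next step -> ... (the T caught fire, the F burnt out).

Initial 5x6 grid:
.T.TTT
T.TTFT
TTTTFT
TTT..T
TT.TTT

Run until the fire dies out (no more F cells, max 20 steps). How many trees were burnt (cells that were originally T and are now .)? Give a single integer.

Answer: 21

Derivation:
Step 1: +5 fires, +2 burnt (F count now 5)
Step 2: +5 fires, +5 burnt (F count now 5)
Step 3: +3 fires, +5 burnt (F count now 3)
Step 4: +3 fires, +3 burnt (F count now 3)
Step 5: +4 fires, +3 burnt (F count now 4)
Step 6: +1 fires, +4 burnt (F count now 1)
Step 7: +0 fires, +1 burnt (F count now 0)
Fire out after step 7
Initially T: 22, now '.': 29
Total burnt (originally-T cells now '.'): 21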